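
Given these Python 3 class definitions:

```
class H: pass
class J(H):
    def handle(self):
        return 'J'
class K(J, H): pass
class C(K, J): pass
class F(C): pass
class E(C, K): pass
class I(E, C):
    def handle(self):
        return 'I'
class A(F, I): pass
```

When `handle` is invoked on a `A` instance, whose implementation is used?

I

L[A] = A + merge(L[F], L[I], [F I])
  take F:  [F C K J H object] + [I E C K J H object] + [F I]
  take I:  [C K J H object] + [I E C K J H object] + [I]
  take E:  [C K J H object] + [E C K J H object]
  take C:  [C K J H object] + [C K J H object]
  take K:  [K J H object] + [K J H object]
  take J:  [J H object] + [J H object]
  take H:  [H object] + [H object]
  take object:  [object] + [object]
MRO: A F I E C K J H object
handle is defined in: I, J. First along the MRO is I.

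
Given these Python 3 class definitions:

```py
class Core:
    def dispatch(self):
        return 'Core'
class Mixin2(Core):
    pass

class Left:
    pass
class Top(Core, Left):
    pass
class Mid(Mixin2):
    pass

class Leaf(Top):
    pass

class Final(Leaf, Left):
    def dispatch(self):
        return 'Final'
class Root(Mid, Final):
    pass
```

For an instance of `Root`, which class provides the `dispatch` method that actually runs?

L[Root] = Root + merge(L[Mid], L[Final], [Mid Final])
  take Mid:  [Mid Mixin2 Core object] + [Final Leaf Top Core Left object] + [Mid Final]
  take Mixin2:  [Mixin2 Core object] + [Final Leaf Top Core Left object] + [Final]
  take Final:  [Core object] + [Final Leaf Top Core Left object] + [Final]
  take Leaf:  [Core object] + [Leaf Top Core Left object]
  take Top:  [Core object] + [Top Core Left object]
  take Core:  [Core object] + [Core Left object]
  take Left:  [object] + [Left object]
  take object:  [object] + [object]
MRO: Root Mid Mixin2 Final Leaf Top Core Left object
dispatch is defined in: Core, Final. First along the MRO is Final.

Final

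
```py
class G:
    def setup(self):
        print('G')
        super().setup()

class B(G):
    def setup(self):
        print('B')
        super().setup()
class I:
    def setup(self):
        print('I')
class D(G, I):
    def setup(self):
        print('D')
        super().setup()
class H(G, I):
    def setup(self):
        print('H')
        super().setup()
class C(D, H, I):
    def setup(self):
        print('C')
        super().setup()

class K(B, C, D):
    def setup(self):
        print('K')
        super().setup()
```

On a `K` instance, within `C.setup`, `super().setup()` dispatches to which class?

D

L[K] = K + merge(L[B], L[C], L[D], [B C D])
  take B:  [B G object] + [C D H G I object] + [D G I object] + [B C D]
  take C:  [G object] + [C D H G I object] + [D G I object] + [C D]
  take D:  [G object] + [D H G I object] + [D G I object] + [D]
  take H:  [G object] + [H G I object] + [G I object]
  take G:  [G object] + [G I object] + [G I object]
  take I:  [object] + [I object] + [I object]
  take object:  [object] + [object] + [object]
MRO: K B C D H G I object
super() in C.setup on a K instance goes to the class after C in K's MRO: D.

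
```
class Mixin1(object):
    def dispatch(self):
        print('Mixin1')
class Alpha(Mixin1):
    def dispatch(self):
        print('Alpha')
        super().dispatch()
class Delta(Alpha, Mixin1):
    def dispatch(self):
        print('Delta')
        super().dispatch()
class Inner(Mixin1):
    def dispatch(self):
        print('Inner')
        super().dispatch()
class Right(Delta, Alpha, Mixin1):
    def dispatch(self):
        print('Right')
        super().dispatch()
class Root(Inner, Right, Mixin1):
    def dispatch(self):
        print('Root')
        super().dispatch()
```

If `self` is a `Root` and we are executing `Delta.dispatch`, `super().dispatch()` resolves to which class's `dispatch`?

Alpha

L[Root] = Root + merge(L[Inner], L[Right], L[Mixin1], [Inner Right Mixin1])
  take Inner:  [Inner Mixin1 object] + [Right Delta Alpha Mixin1 object] + [Mixin1 object] + [Inner Right Mixin1]
  take Right:  [Mixin1 object] + [Right Delta Alpha Mixin1 object] + [Mixin1 object] + [Right Mixin1]
  take Delta:  [Mixin1 object] + [Delta Alpha Mixin1 object] + [Mixin1 object] + [Mixin1]
  take Alpha:  [Mixin1 object] + [Alpha Mixin1 object] + [Mixin1 object] + [Mixin1]
  take Mixin1:  [Mixin1 object] + [Mixin1 object] + [Mixin1 object] + [Mixin1]
  take object:  [object] + [object] + [object]
MRO: Root Inner Right Delta Alpha Mixin1 object
super() in Delta.dispatch on a Root instance goes to the class after Delta in Root's MRO: Alpha.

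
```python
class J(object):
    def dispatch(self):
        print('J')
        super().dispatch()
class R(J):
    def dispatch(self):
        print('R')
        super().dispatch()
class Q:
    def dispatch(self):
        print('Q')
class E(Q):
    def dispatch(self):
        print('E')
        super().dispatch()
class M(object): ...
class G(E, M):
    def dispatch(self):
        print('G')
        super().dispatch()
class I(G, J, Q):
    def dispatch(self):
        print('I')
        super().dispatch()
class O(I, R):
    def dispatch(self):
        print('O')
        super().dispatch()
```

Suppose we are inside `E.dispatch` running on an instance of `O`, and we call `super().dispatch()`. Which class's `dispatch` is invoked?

L[O] = O + merge(L[I], L[R], [I R])
  take I:  [I G E J Q M object] + [R J object] + [I R]
  take G:  [G E J Q M object] + [R J object] + [R]
  take E:  [E J Q M object] + [R J object] + [R]
  take R:  [J Q M object] + [R J object] + [R]
  take J:  [J Q M object] + [J object]
  take Q:  [Q M object] + [object]
  take M:  [M object] + [object]
  take object:  [object] + [object]
MRO: O I G E R J Q M object
super() in E.dispatch on a O instance goes to the class after E in O's MRO: R.

R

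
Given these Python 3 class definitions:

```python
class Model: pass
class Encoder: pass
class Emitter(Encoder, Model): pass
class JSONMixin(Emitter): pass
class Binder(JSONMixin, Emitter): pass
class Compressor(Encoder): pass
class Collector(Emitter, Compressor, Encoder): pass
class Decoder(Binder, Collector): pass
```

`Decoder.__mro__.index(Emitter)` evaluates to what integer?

4

L[Decoder] = Decoder + merge(L[Binder], L[Collector], [Binder Collector])
  take Binder:  [Binder JSONMixin Emitter Encoder Model object] + [Collector Emitter Compressor Encoder Model object] + [Binder Collector]
  take JSONMixin:  [JSONMixin Emitter Encoder Model object] + [Collector Emitter Compressor Encoder Model object] + [Collector]
  take Collector:  [Emitter Encoder Model object] + [Collector Emitter Compressor Encoder Model object] + [Collector]
  take Emitter:  [Emitter Encoder Model object] + [Emitter Compressor Encoder Model object]
  take Compressor:  [Encoder Model object] + [Compressor Encoder Model object]
  take Encoder:  [Encoder Model object] + [Encoder Model object]
  take Model:  [Model object] + [Model object]
  take object:  [object] + [object]
MRO: Decoder Binder JSONMixin Collector Emitter Compressor Encoder Model object
Emitter sits at index 4.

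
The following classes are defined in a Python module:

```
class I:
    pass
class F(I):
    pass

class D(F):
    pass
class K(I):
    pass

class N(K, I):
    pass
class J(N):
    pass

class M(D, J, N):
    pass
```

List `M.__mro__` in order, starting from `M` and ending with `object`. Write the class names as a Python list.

[M, D, F, J, N, K, I, object]

L[M] = M + merge(L[D], L[J], L[N], [D J N])
  take D:  [D F I object] + [J N K I object] + [N K I object] + [D J N]
  take F:  [F I object] + [J N K I object] + [N K I object] + [J N]
  take J:  [I object] + [J N K I object] + [N K I object] + [J N]
  take N:  [I object] + [N K I object] + [N K I object] + [N]
  take K:  [I object] + [K I object] + [K I object]
  take I:  [I object] + [I object] + [I object]
  take object:  [object] + [object] + [object]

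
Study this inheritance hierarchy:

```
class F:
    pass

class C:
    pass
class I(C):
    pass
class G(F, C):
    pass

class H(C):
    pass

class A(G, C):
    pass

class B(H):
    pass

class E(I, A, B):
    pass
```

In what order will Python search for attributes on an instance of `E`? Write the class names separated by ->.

E -> I -> A -> G -> F -> B -> H -> C -> object

L[E] = E + merge(L[I], L[A], L[B], [I A B])
  take I:  [I C object] + [A G F C object] + [B H C object] + [I A B]
  take A:  [C object] + [A G F C object] + [B H C object] + [A B]
  take G:  [C object] + [G F C object] + [B H C object] + [B]
  take F:  [C object] + [F C object] + [B H C object] + [B]
  take B:  [C object] + [C object] + [B H C object] + [B]
  take H:  [C object] + [C object] + [H C object]
  take C:  [C object] + [C object] + [C object]
  take object:  [object] + [object] + [object]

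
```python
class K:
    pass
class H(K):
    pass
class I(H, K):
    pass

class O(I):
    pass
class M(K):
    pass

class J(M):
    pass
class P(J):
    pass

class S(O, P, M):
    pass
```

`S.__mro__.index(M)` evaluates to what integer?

L[S] = S + merge(L[O], L[P], L[M], [O P M])
  take O:  [O I H K object] + [P J M K object] + [M K object] + [O P M]
  take I:  [I H K object] + [P J M K object] + [M K object] + [P M]
  take H:  [H K object] + [P J M K object] + [M K object] + [P M]
  take P:  [K object] + [P J M K object] + [M K object] + [P M]
  take J:  [K object] + [J M K object] + [M K object] + [M]
  take M:  [K object] + [M K object] + [M K object] + [M]
  take K:  [K object] + [K object] + [K object]
  take object:  [object] + [object] + [object]
MRO: S O I H P J M K object
M sits at index 6.

6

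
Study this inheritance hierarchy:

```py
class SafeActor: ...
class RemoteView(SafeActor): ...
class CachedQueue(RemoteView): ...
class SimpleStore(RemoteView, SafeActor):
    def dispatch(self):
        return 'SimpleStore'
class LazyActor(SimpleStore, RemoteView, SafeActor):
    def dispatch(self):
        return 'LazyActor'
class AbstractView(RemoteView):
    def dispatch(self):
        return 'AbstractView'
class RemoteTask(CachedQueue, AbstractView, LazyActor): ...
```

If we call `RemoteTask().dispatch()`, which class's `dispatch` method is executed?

AbstractView

L[RemoteTask] = RemoteTask + merge(L[CachedQueue], L[AbstractView], L[LazyActor], [CachedQueue AbstractView LazyActor])
  take CachedQueue:  [CachedQueue RemoteView SafeActor object] + [AbstractView RemoteView SafeActor object] + [LazyActor SimpleStore RemoteView SafeActor object] + [CachedQueue AbstractView LazyActor]
  take AbstractView:  [RemoteView SafeActor object] + [AbstractView RemoteView SafeActor object] + [LazyActor SimpleStore RemoteView SafeActor object] + [AbstractView LazyActor]
  take LazyActor:  [RemoteView SafeActor object] + [RemoteView SafeActor object] + [LazyActor SimpleStore RemoteView SafeActor object] + [LazyActor]
  take SimpleStore:  [RemoteView SafeActor object] + [RemoteView SafeActor object] + [SimpleStore RemoteView SafeActor object]
  take RemoteView:  [RemoteView SafeActor object] + [RemoteView SafeActor object] + [RemoteView SafeActor object]
  take SafeActor:  [SafeActor object] + [SafeActor object] + [SafeActor object]
  take object:  [object] + [object] + [object]
MRO: RemoteTask CachedQueue AbstractView LazyActor SimpleStore RemoteView SafeActor object
dispatch is defined in: AbstractView, LazyActor, SimpleStore. First along the MRO is AbstractView.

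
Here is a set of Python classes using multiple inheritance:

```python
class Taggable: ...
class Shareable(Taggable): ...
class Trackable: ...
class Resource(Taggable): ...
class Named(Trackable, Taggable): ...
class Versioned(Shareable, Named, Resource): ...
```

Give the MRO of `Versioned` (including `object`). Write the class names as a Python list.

L[Versioned] = Versioned + merge(L[Shareable], L[Named], L[Resource], [Shareable Named Resource])
  take Shareable:  [Shareable Taggable object] + [Named Trackable Taggable object] + [Resource Taggable object] + [Shareable Named Resource]
  take Named:  [Taggable object] + [Named Trackable Taggable object] + [Resource Taggable object] + [Named Resource]
  take Trackable:  [Taggable object] + [Trackable Taggable object] + [Resource Taggable object] + [Resource]
  take Resource:  [Taggable object] + [Taggable object] + [Resource Taggable object] + [Resource]
  take Taggable:  [Taggable object] + [Taggable object] + [Taggable object]
  take object:  [object] + [object] + [object]

[Versioned, Shareable, Named, Trackable, Resource, Taggable, object]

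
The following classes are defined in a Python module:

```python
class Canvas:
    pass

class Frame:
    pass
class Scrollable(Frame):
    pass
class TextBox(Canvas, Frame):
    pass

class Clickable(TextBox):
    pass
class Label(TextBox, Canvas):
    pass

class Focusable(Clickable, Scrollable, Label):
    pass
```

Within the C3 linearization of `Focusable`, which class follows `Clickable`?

L[Focusable] = Focusable + merge(L[Clickable], L[Scrollable], L[Label], [Clickable Scrollable Label])
  take Clickable:  [Clickable TextBox Canvas Frame object] + [Scrollable Frame object] + [Label TextBox Canvas Frame object] + [Clickable Scrollable Label]
  take Scrollable:  [TextBox Canvas Frame object] + [Scrollable Frame object] + [Label TextBox Canvas Frame object] + [Scrollable Label]
  take Label:  [TextBox Canvas Frame object] + [Frame object] + [Label TextBox Canvas Frame object] + [Label]
  take TextBox:  [TextBox Canvas Frame object] + [Frame object] + [TextBox Canvas Frame object]
  take Canvas:  [Canvas Frame object] + [Frame object] + [Canvas Frame object]
  take Frame:  [Frame object] + [Frame object] + [Frame object]
  take object:  [object] + [object] + [object]
MRO: Focusable Clickable Scrollable Label TextBox Canvas Frame object
Clickable is at position 1; next is Scrollable.

Scrollable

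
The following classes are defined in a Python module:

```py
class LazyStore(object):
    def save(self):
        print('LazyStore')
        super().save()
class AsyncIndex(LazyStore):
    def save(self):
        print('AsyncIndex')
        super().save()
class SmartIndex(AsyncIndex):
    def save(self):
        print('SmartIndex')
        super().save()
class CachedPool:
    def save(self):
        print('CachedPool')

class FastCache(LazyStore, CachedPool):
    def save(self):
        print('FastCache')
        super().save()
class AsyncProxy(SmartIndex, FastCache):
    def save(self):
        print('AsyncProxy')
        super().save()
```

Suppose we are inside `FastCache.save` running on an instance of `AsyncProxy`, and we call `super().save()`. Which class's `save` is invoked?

L[AsyncProxy] = AsyncProxy + merge(L[SmartIndex], L[FastCache], [SmartIndex FastCache])
  take SmartIndex:  [SmartIndex AsyncIndex LazyStore object] + [FastCache LazyStore CachedPool object] + [SmartIndex FastCache]
  take AsyncIndex:  [AsyncIndex LazyStore object] + [FastCache LazyStore CachedPool object] + [FastCache]
  take FastCache:  [LazyStore object] + [FastCache LazyStore CachedPool object] + [FastCache]
  take LazyStore:  [LazyStore object] + [LazyStore CachedPool object]
  take CachedPool:  [object] + [CachedPool object]
  take object:  [object] + [object]
MRO: AsyncProxy SmartIndex AsyncIndex FastCache LazyStore CachedPool object
super() in FastCache.save on a AsyncProxy instance goes to the class after FastCache in AsyncProxy's MRO: LazyStore.

LazyStore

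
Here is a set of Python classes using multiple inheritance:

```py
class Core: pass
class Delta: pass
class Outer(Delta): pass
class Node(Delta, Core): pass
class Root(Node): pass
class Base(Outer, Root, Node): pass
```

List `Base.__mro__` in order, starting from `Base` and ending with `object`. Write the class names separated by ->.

L[Base] = Base + merge(L[Outer], L[Root], L[Node], [Outer Root Node])
  take Outer:  [Outer Delta object] + [Root Node Delta Core object] + [Node Delta Core object] + [Outer Root Node]
  take Root:  [Delta object] + [Root Node Delta Core object] + [Node Delta Core object] + [Root Node]
  take Node:  [Delta object] + [Node Delta Core object] + [Node Delta Core object] + [Node]
  take Delta:  [Delta object] + [Delta Core object] + [Delta Core object]
  take Core:  [object] + [Core object] + [Core object]
  take object:  [object] + [object] + [object]

Base -> Outer -> Root -> Node -> Delta -> Core -> object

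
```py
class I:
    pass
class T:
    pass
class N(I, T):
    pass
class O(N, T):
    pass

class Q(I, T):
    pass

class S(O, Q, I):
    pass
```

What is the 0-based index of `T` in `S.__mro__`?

5

L[S] = S + merge(L[O], L[Q], L[I], [O Q I])
  take O:  [O N I T object] + [Q I T object] + [I object] + [O Q I]
  take N:  [N I T object] + [Q I T object] + [I object] + [Q I]
  take Q:  [I T object] + [Q I T object] + [I object] + [Q I]
  take I:  [I T object] + [I T object] + [I object] + [I]
  take T:  [T object] + [T object] + [object]
  take object:  [object] + [object] + [object]
MRO: S O N Q I T object
T sits at index 5.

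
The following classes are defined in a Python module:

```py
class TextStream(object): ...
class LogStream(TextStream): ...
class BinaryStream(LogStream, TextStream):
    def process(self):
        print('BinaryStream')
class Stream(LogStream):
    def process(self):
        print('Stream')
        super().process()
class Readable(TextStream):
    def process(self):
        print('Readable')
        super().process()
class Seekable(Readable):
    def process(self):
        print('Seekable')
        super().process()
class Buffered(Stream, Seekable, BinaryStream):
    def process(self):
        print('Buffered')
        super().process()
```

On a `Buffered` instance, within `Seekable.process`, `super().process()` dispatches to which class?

Readable

L[Buffered] = Buffered + merge(L[Stream], L[Seekable], L[BinaryStream], [Stream Seekable BinaryStream])
  take Stream:  [Stream LogStream TextStream object] + [Seekable Readable TextStream object] + [BinaryStream LogStream TextStream object] + [Stream Seekable BinaryStream]
  take Seekable:  [LogStream TextStream object] + [Seekable Readable TextStream object] + [BinaryStream LogStream TextStream object] + [Seekable BinaryStream]
  take Readable:  [LogStream TextStream object] + [Readable TextStream object] + [BinaryStream LogStream TextStream object] + [BinaryStream]
  take BinaryStream:  [LogStream TextStream object] + [TextStream object] + [BinaryStream LogStream TextStream object] + [BinaryStream]
  take LogStream:  [LogStream TextStream object] + [TextStream object] + [LogStream TextStream object]
  take TextStream:  [TextStream object] + [TextStream object] + [TextStream object]
  take object:  [object] + [object] + [object]
MRO: Buffered Stream Seekable Readable BinaryStream LogStream TextStream object
super() in Seekable.process on a Buffered instance goes to the class after Seekable in Buffered's MRO: Readable.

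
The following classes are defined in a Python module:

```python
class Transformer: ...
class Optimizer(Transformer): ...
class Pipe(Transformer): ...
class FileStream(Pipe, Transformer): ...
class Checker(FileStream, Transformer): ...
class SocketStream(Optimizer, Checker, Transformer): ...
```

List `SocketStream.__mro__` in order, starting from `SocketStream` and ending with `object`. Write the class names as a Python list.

L[SocketStream] = SocketStream + merge(L[Optimizer], L[Checker], L[Transformer], [Optimizer Checker Transformer])
  take Optimizer:  [Optimizer Transformer object] + [Checker FileStream Pipe Transformer object] + [Transformer object] + [Optimizer Checker Transformer]
  take Checker:  [Transformer object] + [Checker FileStream Pipe Transformer object] + [Transformer object] + [Checker Transformer]
  take FileStream:  [Transformer object] + [FileStream Pipe Transformer object] + [Transformer object] + [Transformer]
  take Pipe:  [Transformer object] + [Pipe Transformer object] + [Transformer object] + [Transformer]
  take Transformer:  [Transformer object] + [Transformer object] + [Transformer object] + [Transformer]
  take object:  [object] + [object] + [object]

[SocketStream, Optimizer, Checker, FileStream, Pipe, Transformer, object]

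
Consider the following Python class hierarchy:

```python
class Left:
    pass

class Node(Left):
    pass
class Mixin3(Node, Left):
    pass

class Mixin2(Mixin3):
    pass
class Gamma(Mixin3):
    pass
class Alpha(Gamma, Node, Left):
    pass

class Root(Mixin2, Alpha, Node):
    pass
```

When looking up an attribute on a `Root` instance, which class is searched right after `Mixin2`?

L[Root] = Root + merge(L[Mixin2], L[Alpha], L[Node], [Mixin2 Alpha Node])
  take Mixin2:  [Mixin2 Mixin3 Node Left object] + [Alpha Gamma Mixin3 Node Left object] + [Node Left object] + [Mixin2 Alpha Node]
  take Alpha:  [Mixin3 Node Left object] + [Alpha Gamma Mixin3 Node Left object] + [Node Left object] + [Alpha Node]
  take Gamma:  [Mixin3 Node Left object] + [Gamma Mixin3 Node Left object] + [Node Left object] + [Node]
  take Mixin3:  [Mixin3 Node Left object] + [Mixin3 Node Left object] + [Node Left object] + [Node]
  take Node:  [Node Left object] + [Node Left object] + [Node Left object] + [Node]
  take Left:  [Left object] + [Left object] + [Left object]
  take object:  [object] + [object] + [object]
MRO: Root Mixin2 Alpha Gamma Mixin3 Node Left object
Mixin2 is at position 1; next is Alpha.

Alpha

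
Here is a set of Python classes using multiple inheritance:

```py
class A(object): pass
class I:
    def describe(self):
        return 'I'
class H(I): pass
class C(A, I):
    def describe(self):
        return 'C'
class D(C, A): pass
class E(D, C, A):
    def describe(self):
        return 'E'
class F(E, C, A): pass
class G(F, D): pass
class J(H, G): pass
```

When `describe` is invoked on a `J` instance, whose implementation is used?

L[J] = J + merge(L[H], L[G], [H G])
  take H:  [H I object] + [G F E D C A I object] + [H G]
  take G:  [I object] + [G F E D C A I object] + [G]
  take F:  [I object] + [F E D C A I object]
  take E:  [I object] + [E D C A I object]
  take D:  [I object] + [D C A I object]
  take C:  [I object] + [C A I object]
  take A:  [I object] + [A I object]
  take I:  [I object] + [I object]
  take object:  [object] + [object]
MRO: J H G F E D C A I object
describe is defined in: C, E, I. First along the MRO is E.

E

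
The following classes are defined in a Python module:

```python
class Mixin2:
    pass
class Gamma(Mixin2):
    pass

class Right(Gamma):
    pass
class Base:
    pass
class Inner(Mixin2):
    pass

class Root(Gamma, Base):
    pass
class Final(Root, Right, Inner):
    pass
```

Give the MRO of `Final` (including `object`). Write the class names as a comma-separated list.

Final, Root, Right, Gamma, Inner, Mixin2, Base, object

L[Final] = Final + merge(L[Root], L[Right], L[Inner], [Root Right Inner])
  take Root:  [Root Gamma Mixin2 Base object] + [Right Gamma Mixin2 object] + [Inner Mixin2 object] + [Root Right Inner]
  take Right:  [Gamma Mixin2 Base object] + [Right Gamma Mixin2 object] + [Inner Mixin2 object] + [Right Inner]
  take Gamma:  [Gamma Mixin2 Base object] + [Gamma Mixin2 object] + [Inner Mixin2 object] + [Inner]
  take Inner:  [Mixin2 Base object] + [Mixin2 object] + [Inner Mixin2 object] + [Inner]
  take Mixin2:  [Mixin2 Base object] + [Mixin2 object] + [Mixin2 object]
  take Base:  [Base object] + [object] + [object]
  take object:  [object] + [object] + [object]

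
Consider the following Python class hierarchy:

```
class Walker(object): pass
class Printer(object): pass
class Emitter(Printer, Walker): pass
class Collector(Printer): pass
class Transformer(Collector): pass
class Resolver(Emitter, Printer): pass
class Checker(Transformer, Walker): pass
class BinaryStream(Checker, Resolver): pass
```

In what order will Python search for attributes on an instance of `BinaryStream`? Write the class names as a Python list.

[BinaryStream, Checker, Transformer, Collector, Resolver, Emitter, Printer, Walker, object]

L[BinaryStream] = BinaryStream + merge(L[Checker], L[Resolver], [Checker Resolver])
  take Checker:  [Checker Transformer Collector Printer Walker object] + [Resolver Emitter Printer Walker object] + [Checker Resolver]
  take Transformer:  [Transformer Collector Printer Walker object] + [Resolver Emitter Printer Walker object] + [Resolver]
  take Collector:  [Collector Printer Walker object] + [Resolver Emitter Printer Walker object] + [Resolver]
  take Resolver:  [Printer Walker object] + [Resolver Emitter Printer Walker object] + [Resolver]
  take Emitter:  [Printer Walker object] + [Emitter Printer Walker object]
  take Printer:  [Printer Walker object] + [Printer Walker object]
  take Walker:  [Walker object] + [Walker object]
  take object:  [object] + [object]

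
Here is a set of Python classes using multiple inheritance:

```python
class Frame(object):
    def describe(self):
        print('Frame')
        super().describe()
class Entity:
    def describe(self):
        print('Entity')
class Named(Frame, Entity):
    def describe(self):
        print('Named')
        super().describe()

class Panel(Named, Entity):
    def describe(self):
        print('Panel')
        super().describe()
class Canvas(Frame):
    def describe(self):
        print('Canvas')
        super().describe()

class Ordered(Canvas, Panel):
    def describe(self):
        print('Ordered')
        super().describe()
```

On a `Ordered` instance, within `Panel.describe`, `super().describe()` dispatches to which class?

Named

L[Ordered] = Ordered + merge(L[Canvas], L[Panel], [Canvas Panel])
  take Canvas:  [Canvas Frame object] + [Panel Named Frame Entity object] + [Canvas Panel]
  take Panel:  [Frame object] + [Panel Named Frame Entity object] + [Panel]
  take Named:  [Frame object] + [Named Frame Entity object]
  take Frame:  [Frame object] + [Frame Entity object]
  take Entity:  [object] + [Entity object]
  take object:  [object] + [object]
MRO: Ordered Canvas Panel Named Frame Entity object
super() in Panel.describe on a Ordered instance goes to the class after Panel in Ordered's MRO: Named.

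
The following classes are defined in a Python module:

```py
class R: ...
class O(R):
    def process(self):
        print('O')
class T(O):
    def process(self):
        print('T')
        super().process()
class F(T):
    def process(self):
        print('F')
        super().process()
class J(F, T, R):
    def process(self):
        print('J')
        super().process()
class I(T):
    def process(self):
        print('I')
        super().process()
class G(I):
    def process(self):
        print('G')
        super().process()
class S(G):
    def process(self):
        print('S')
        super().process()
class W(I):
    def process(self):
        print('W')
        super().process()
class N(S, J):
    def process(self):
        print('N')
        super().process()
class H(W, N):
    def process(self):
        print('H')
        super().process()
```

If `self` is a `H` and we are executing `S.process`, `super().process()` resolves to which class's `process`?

G

L[H] = H + merge(L[W], L[N], [W N])
  take W:  [W I T O R object] + [N S G I J F T O R object] + [W N]
  take N:  [I T O R object] + [N S G I J F T O R object] + [N]
  take S:  [I T O R object] + [S G I J F T O R object]
  take G:  [I T O R object] + [G I J F T O R object]
  take I:  [I T O R object] + [I J F T O R object]
  take J:  [T O R object] + [J F T O R object]
  take F:  [T O R object] + [F T O R object]
  take T:  [T O R object] + [T O R object]
  take O:  [O R object] + [O R object]
  take R:  [R object] + [R object]
  take object:  [object] + [object]
MRO: H W N S G I J F T O R object
super() in S.process on a H instance goes to the class after S in H's MRO: G.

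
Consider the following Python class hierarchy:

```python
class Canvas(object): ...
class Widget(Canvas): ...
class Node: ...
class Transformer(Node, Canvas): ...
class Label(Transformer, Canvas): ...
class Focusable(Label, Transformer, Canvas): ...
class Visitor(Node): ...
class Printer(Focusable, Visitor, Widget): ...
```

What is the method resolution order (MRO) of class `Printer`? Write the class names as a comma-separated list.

L[Printer] = Printer + merge(L[Focusable], L[Visitor], L[Widget], [Focusable Visitor Widget])
  take Focusable:  [Focusable Label Transformer Node Canvas object] + [Visitor Node object] + [Widget Canvas object] + [Focusable Visitor Widget]
  take Label:  [Label Transformer Node Canvas object] + [Visitor Node object] + [Widget Canvas object] + [Visitor Widget]
  take Transformer:  [Transformer Node Canvas object] + [Visitor Node object] + [Widget Canvas object] + [Visitor Widget]
  take Visitor:  [Node Canvas object] + [Visitor Node object] + [Widget Canvas object] + [Visitor Widget]
  take Node:  [Node Canvas object] + [Node object] + [Widget Canvas object] + [Widget]
  take Widget:  [Canvas object] + [object] + [Widget Canvas object] + [Widget]
  take Canvas:  [Canvas object] + [object] + [Canvas object]
  take object:  [object] + [object] + [object]

Printer, Focusable, Label, Transformer, Visitor, Node, Widget, Canvas, object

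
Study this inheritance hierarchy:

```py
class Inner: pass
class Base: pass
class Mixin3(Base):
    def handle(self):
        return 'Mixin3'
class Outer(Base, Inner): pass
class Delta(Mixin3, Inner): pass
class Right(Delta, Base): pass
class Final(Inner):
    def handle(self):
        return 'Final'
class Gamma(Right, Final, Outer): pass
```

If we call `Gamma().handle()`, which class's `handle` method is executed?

L[Gamma] = Gamma + merge(L[Right], L[Final], L[Outer], [Right Final Outer])
  take Right:  [Right Delta Mixin3 Base Inner object] + [Final Inner object] + [Outer Base Inner object] + [Right Final Outer]
  take Delta:  [Delta Mixin3 Base Inner object] + [Final Inner object] + [Outer Base Inner object] + [Final Outer]
  take Mixin3:  [Mixin3 Base Inner object] + [Final Inner object] + [Outer Base Inner object] + [Final Outer]
  take Final:  [Base Inner object] + [Final Inner object] + [Outer Base Inner object] + [Final Outer]
  take Outer:  [Base Inner object] + [Inner object] + [Outer Base Inner object] + [Outer]
  take Base:  [Base Inner object] + [Inner object] + [Base Inner object]
  take Inner:  [Inner object] + [Inner object] + [Inner object]
  take object:  [object] + [object] + [object]
MRO: Gamma Right Delta Mixin3 Final Outer Base Inner object
handle is defined in: Final, Mixin3. First along the MRO is Mixin3.

Mixin3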